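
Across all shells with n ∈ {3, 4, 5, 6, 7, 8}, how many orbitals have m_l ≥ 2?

Per-shell orbital counts meeting the constraint:
n=3 → 1; n=4 → 3; n=5 → 6; n=6 → 10; n=7 → 15; n=8 → 21.
Total orbitals: 1 + 3 + 6 + 10 + 15 + 21 = 56.

56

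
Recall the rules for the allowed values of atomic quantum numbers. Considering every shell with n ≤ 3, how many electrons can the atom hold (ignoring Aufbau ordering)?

Total orbitals = 1² + 2² + 3² = 14. Doubling for spin gives 28 electrons.

28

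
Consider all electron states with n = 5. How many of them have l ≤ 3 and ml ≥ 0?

20

With n = 5 the allowed l are 0, 1, …, 4.
The (l, ml) pairs meeting l ≤ 3 and ml ≥ 0 give: l=0 → 1; l=1 → 2; l=2 → 3; l=3 → 4.
Orbitals: 1 + 2 + 3 + 4 = 10. Each orbital carries two spin states, so 10 × 2 = 20 states.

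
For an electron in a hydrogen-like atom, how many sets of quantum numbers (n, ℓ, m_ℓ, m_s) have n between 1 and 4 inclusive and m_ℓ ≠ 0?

40

Go shell by shell, enumerating (ℓ, m_ℓ) with m_ℓ ≠ 0:
n=2 → 2; n=3 → 6; n=4 → 12.
Orbitals: 2 + 6 + 12 = 20. Including both spin states (m_s = ±1/2) gives 2 × 20 = 40 states.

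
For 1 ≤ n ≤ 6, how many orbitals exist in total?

91

Total orbitals = 1² + 2² + 3² + 4² + 5² + 6² = 91.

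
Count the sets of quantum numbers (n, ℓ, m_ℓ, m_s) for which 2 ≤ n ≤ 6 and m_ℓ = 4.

For each n in the range, tally the orbitals obeying m_ℓ = 4:
n=5 → 1; n=6 → 2.
Orbitals: 1 + 2 = 3. Including both spin states (m_s = ±1/2) gives 2 × 3 = 6 states.

6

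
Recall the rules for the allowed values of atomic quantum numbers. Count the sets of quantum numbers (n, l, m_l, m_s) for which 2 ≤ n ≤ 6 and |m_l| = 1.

Work shell by shell — for each n, count the (l, m_l) pairs that satisfy |m_l| = 1:
n=2 → 2; n=3 → 4; n=4 → 6; n=5 → 8; n=6 → 10.
Orbitals: 2 + 4 + 6 + 8 + 10 = 30. Including both spin states (m_s = ±1/2) gives 2 × 30 = 60 states.

60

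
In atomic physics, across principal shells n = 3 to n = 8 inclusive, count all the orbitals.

Shell n has n² orbitals: 3²=9 + 4²=16 + 5²=25 + 6²=36 + 7²=49 + 8²=64 = 199 orbitals.

199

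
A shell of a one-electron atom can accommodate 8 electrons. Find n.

n = 2

2n² = 8 ⇒ n² = 4 ⇒ n = 2.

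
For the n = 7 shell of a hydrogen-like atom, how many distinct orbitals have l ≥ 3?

Orbitals with l ≥ 3, by l: l=3 → 7; l=4 → 9; l=5 → 11; l=6 → 13.
Total orbitals: 7 + 9 + 11 + 13 = 40.

40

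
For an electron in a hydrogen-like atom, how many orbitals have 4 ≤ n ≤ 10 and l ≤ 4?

Work shell by shell — for each n, count the (l, m_l) pairs that satisfy l ≤ 4:
n=4 → 16; n=5 → 25; n=6 → 25; n=7 → 25; n=8 → 25; n=9 → 25; n=10 → 25.
Total orbitals: 16 + 25 + 25 + 25 + 25 + 25 + 25 = 166.

166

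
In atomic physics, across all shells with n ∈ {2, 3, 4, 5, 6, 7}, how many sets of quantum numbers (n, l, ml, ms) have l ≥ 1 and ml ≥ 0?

Per-shell orbital counts meeting the constraint:
n=2 → 2; n=3 → 5; n=4 → 9; n=5 → 14; n=6 → 20; n=7 → 27.
Orbitals: 2 + 5 + 9 + 14 + 20 + 27 = 77. Including both spin states (ms = ±1/2) gives 2 × 77 = 154 states.

154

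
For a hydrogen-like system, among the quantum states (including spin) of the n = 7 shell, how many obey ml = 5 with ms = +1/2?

With n = 7 the allowed l are 0, 1, …, 6.
The (l, ml) pairs meeting ml = 5 give: l=5 → 1; l=6 → 1.
Orbitals: 1 + 1 = 2. With ms fixed to a single value there is one state per orbital, giving 2 states.

2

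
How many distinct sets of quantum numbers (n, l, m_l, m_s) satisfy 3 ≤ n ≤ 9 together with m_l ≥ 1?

238

Treat each shell separately and count matching orbitals:
n=3 → 3; n=4 → 6; n=5 → 10; n=6 → 15; n=7 → 21; n=8 → 28; n=9 → 36.
Orbitals: 3 + 6 + 10 + 15 + 21 + 28 + 36 = 119. Including both spin states (m_s = ±1/2) gives 2 × 119 = 238 states.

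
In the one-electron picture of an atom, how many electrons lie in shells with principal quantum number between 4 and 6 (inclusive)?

154

Shell n has n² orbitals: 4²=16 + 5²=25 + 6²=36 = 77 orbitals.
Two spin states per orbital: 2 × 77 = 154 electrons.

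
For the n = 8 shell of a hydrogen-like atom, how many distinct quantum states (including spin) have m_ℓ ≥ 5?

Go through ℓ = 0, …, 7 (the values permitted for n = 8).
The (ℓ, m_ℓ) pairs meeting m_ℓ ≥ 5 give: ℓ=5 → 1; ℓ=6 → 2; ℓ=7 → 3.
Orbitals: 1 + 2 + 3 = 6. Each orbital carries two spin states, so 6 × 2 = 12 states.

12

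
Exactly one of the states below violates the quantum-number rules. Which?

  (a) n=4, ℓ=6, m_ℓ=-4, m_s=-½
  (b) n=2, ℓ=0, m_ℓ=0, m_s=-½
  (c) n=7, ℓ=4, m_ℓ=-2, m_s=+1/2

(a)

(a) has ℓ = 6 ≥ n = 4, violating 0 ≤ ℓ ≤ n−1.
The remaining sets (b), (c) satisfy all four rules.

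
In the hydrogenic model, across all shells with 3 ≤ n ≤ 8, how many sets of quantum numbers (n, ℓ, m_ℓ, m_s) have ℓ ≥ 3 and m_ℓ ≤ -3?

70

Treat each shell separately and count matching orbitals:
n=4 → 1; n=5 → 3; n=6 → 6; n=7 → 10; n=8 → 15.
Orbitals: 1 + 3 + 6 + 10 + 15 = 35. Including both spin states (m_s = ±1/2) gives 2 × 35 = 70 states.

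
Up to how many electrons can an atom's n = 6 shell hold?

72

A shell holds 2n² electrons: 2 × 6² = 2 × 36 = 72.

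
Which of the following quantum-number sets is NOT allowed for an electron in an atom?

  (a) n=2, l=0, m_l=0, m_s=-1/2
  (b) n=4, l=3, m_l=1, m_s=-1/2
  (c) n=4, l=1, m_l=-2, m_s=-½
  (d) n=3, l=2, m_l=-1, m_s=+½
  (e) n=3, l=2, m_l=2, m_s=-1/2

(c)

(c) has |m_l| = 2 > l = 1, violating −l ≤ m_l ≤ l.
The remaining sets (a), (b), (d), (e) satisfy all four rules.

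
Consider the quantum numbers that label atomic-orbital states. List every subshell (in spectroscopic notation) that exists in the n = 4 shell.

For n = 4, l runs from 0 to 3. In spectroscopic notation l = 0,1,2,… ↔ s,p,d,f,g,h,i, so the subshells are 4s, 4p, 4d, 4f.

4s, 4p, 4d, 4f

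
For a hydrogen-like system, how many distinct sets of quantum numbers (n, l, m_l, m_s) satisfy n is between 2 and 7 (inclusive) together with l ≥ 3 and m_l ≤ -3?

40

Per-shell orbital counts meeting the constraint:
n=4 → 1; n=5 → 3; n=6 → 6; n=7 → 10.
Orbitals: 1 + 3 + 6 + 10 = 20. Including both spin states (m_s = ±1/2) gives 2 × 20 = 40 states.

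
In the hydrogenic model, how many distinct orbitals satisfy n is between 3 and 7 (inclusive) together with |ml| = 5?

6

Per-shell orbital counts meeting the constraint:
n=6 → 2; n=7 → 4.
Total orbitals: 2 + 4 = 6.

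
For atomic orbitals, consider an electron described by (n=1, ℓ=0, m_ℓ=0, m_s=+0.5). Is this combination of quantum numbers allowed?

Allowed

n = 1 is a positive integer. ℓ = 0 satisfies 0 ≤ ℓ ≤ n−1 = 0. m_ℓ = 0 lies in the range −ℓ … +ℓ (here 0). m_s = +1/2 is one of ±1/2.
All four constraints are satisfied.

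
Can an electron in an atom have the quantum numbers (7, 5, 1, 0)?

The spin quantum number for an electron can only be m_s = +1/2 or −1/2; m_s = 0 is not one of those.

Invalid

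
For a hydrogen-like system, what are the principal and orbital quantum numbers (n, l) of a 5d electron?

n = 5, l = 2

The leading integer gives n = 5; the letter 'd' means l = 2.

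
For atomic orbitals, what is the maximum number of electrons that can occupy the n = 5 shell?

A shell holds 2n² electrons: 2 × 5² = 2 × 25 = 50.

50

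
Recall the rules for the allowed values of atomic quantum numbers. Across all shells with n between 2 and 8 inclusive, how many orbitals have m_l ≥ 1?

Per-shell orbital counts meeting the constraint:
n=2 → 1; n=3 → 3; n=4 → 6; n=5 → 10; n=6 → 15; n=7 → 21; n=8 → 28.
Total orbitals: 1 + 3 + 6 + 10 + 15 + 21 + 28 = 84.

84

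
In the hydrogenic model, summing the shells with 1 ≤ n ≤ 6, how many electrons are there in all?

Shell n has n² orbitals: 1²=1 + 2²=4 + 3²=9 + 4²=16 + 5²=25 + 6²=36 = 91 orbitals.
Two spin states per orbital: 2 × 91 = 182 electrons.

182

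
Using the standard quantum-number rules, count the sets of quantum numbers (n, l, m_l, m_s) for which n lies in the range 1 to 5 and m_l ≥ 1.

40

Per-shell orbital counts meeting the constraint:
n=2 → 1; n=3 → 3; n=4 → 6; n=5 → 10.
Orbitals: 1 + 3 + 6 + 10 = 20. Including both spin states (m_s = ±1/2) gives 2 × 20 = 40 states.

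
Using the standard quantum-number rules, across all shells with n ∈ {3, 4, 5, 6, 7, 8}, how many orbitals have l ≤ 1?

24

Go shell by shell, enumerating (l, ml) with l ≤ 1:
n=3 → 4; n=4 → 4; n=5 → 4; n=6 → 4; n=7 → 4; n=8 → 4.
Total orbitals: 4 + 4 + 4 + 4 + 4 + 4 = 24.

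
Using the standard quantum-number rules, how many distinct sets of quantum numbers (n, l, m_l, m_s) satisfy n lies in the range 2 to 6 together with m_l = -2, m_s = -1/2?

Per-shell orbital counts meeting the constraint:
n=3 → 1; n=4 → 2; n=5 → 3; n=6 → 4.
Orbitals: 1 + 2 + 3 + 4 = 10. With m_s fixed to -1/2 there is one state per orbital, so 10 states.

10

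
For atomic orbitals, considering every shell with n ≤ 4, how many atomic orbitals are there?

30

Total orbitals = 1² + 2² + 3² + 4² = 30.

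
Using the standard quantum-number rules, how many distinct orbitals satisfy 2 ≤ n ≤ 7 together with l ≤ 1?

24

Per-shell orbital counts meeting the constraint:
n=2 → 4; n=3 → 4; n=4 → 4; n=5 → 4; n=6 → 4; n=7 → 4.
Total orbitals: 4 + 4 + 4 + 4 + 4 + 4 = 24.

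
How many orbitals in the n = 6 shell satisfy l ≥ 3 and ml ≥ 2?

With n = 6 the allowed l are 0, 1, …, 5.
Per l-value: l=3 → 2; l=4 → 3; l=5 → 4.
Total orbitals: 2 + 3 + 4 = 9.

9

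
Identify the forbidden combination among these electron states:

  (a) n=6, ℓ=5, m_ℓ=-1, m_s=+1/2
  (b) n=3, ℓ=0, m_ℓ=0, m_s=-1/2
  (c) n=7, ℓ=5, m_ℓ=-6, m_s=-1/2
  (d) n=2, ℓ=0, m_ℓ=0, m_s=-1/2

(c)

(c) has |m_ℓ| = 6 > ℓ = 5, violating −ℓ ≤ m_ℓ ≤ ℓ.
The remaining sets (a), (b), (d) satisfy all four rules.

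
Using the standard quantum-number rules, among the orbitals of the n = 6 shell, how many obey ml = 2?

The n = 6 shell has l = 0 through 5; check each.
The (l, ml) pairs meeting ml = 2 give: l=2 → 1; l=3 → 1; l=4 → 1; l=5 → 1.
Total orbitals: 1 + 1 + 1 + 1 = 4.

4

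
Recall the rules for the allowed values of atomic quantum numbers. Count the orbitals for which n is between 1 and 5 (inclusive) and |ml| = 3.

Count contributing orbitals for each principal shell:
n=4 → 2; n=5 → 4.
Total orbitals: 2 + 4 = 6.

6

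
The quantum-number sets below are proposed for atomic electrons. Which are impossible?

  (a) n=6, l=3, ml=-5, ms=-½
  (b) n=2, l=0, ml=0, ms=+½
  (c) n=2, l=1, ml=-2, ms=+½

(a) has |ml| = 5 > l = 3, violating −l ≤ ml ≤ l.
(c) has |ml| = 2 > l = 1, violating −l ≤ ml ≤ l.
The remaining set (b) satisfies all four rules.

(a) and (c)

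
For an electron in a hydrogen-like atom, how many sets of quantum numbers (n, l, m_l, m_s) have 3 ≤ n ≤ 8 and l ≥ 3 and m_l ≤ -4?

Treat each shell separately and count matching orbitals:
n=5 → 1; n=6 → 3; n=7 → 6; n=8 → 10.
Orbitals: 1 + 3 + 6 + 10 = 20. Including both spin states (m_s = ±1/2) gives 2 × 20 = 40 states.

40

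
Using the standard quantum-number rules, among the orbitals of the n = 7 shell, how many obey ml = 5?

2

The n = 7 shell has l = 0 through 6; check each.
The (l, ml) pairs meeting ml = 5 give: l=5 → 1; l=6 → 1.
Total orbitals: 1 + 1 = 2.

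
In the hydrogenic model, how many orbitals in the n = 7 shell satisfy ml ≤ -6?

With n = 7 the allowed l are 0, 1, …, 6.
Contributions: l=6 → 1.
Total orbitals: 1.

1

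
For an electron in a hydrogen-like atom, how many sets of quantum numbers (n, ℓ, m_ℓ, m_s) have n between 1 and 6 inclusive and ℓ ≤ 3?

124

Treat each shell separately and count matching orbitals:
n=1 → 1; n=2 → 4; n=3 → 9; n=4 → 16; n=5 → 16; n=6 → 16.
Orbitals: 1 + 4 + 9 + 16 + 16 + 16 = 62. Including both spin states (m_s = ±1/2) gives 2 × 62 = 124 states.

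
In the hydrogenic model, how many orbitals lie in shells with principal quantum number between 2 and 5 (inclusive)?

Shell n has n² orbitals: 2²=4 + 3²=9 + 4²=16 + 5²=25 = 54 orbitals.

54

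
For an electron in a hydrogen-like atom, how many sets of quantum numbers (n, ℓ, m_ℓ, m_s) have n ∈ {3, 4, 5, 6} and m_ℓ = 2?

20

For each n in the range, tally the orbitals obeying m_ℓ = 2:
n=3 → 1; n=4 → 2; n=5 → 3; n=6 → 4.
Orbitals: 1 + 2 + 3 + 4 = 10. Including both spin states (m_s = ±1/2) gives 2 × 10 = 20 states.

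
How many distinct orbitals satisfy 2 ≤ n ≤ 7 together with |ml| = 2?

30

Count contributing orbitals for each principal shell:
n=3 → 2; n=4 → 4; n=5 → 6; n=6 → 8; n=7 → 10.
Total orbitals: 2 + 4 + 6 + 8 + 10 = 30.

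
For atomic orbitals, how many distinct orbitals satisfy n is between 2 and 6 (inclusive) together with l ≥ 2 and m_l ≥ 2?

Go shell by shell, enumerating (l, m_l) with l ≥ 2 and m_l ≥ 2:
n=3 → 1; n=4 → 3; n=5 → 6; n=6 → 10.
Total orbitals: 1 + 3 + 6 + 10 = 20.

20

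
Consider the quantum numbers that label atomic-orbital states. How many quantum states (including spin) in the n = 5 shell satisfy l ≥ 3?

32

The n = 5 shell has l = 0 through 4; check each.
Contributions: l=3 → 7; l=4 → 9.
Orbitals: 7 + 9 = 16. Each orbital carries two spin states, so 16 × 2 = 32 states.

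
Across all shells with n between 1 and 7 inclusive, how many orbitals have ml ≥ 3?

20

Go shell by shell, enumerating (l, ml) with ml ≥ 3:
n=4 → 1; n=5 → 3; n=6 → 6; n=7 → 10.
Total orbitals: 1 + 3 + 6 + 10 = 20.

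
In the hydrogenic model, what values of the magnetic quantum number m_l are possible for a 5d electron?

-2, -1, 0, 1, 2

The 5d subshell has l = 2, and m_l takes every integer from −l to +l. With l = 2 that gives the 5 values -2, -1, 0, 1, 2.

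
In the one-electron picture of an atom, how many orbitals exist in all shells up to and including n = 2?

Total orbitals = 1² + 2² = 5.

5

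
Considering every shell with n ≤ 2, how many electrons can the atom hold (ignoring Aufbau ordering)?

Total orbitals = 1² + 2² = 5. Doubling for spin gives 10 electrons.

10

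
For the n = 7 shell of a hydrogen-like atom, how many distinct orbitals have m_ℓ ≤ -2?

For n = 7, ℓ ranges over 0 … 6.
Per ℓ-value: ℓ=2 → 1; ℓ=3 → 2; ℓ=4 → 3; ℓ=5 → 4; ℓ=6 → 5.
Total orbitals: 1 + 2 + 3 + 4 + 5 = 15.

15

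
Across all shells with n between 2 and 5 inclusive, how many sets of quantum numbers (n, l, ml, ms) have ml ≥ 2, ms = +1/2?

For each n in the range, tally the orbitals obeying ml ≥ 2:
n=3 → 1; n=4 → 3; n=5 → 6.
Orbitals: 1 + 3 + 6 = 10. With ms fixed to +1/2 there is one state per orbital, so 10 states.

10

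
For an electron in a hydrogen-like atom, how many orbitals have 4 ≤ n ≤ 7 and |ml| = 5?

Go shell by shell, enumerating (l, ml) with |ml| = 5:
n=6 → 2; n=7 → 4.
Total orbitals: 2 + 4 = 6.

6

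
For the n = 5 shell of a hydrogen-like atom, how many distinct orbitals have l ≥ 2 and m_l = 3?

Go through l = 0, …, 4 (the values permitted for n = 5).
Per l-value: l=3 → 1; l=4 → 1.
Total orbitals: 1 + 1 = 2.

2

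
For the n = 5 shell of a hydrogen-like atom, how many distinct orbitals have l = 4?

With n = 5 the allowed l are 0, 1, …, 4.
Orbitals with l = 4, by l: l=4 → 9.
Total orbitals: 9.

9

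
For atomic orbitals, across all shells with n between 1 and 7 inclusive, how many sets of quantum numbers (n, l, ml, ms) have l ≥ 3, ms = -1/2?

Work shell by shell — for each n, count the (l, ml) pairs that satisfy l ≥ 3:
n=4 → 7; n=5 → 16; n=6 → 27; n=7 → 40.
Orbitals: 7 + 16 + 27 + 40 = 90. With ms fixed to -1/2 there is one state per orbital, so 90 states.

90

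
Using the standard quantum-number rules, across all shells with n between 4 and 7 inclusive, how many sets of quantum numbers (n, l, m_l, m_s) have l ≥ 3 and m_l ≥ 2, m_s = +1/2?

30

Treat each shell separately and count matching orbitals:
n=4 → 2; n=5 → 5; n=6 → 9; n=7 → 14.
Orbitals: 2 + 5 + 9 + 14 = 30. With m_s fixed to +1/2 there is one state per orbital, so 30 states.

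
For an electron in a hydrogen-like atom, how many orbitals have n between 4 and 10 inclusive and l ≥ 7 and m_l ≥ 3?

Work shell by shell — for each n, count the (l, m_l) pairs that satisfy l ≥ 7 and m_l ≥ 3:
n=8 → 5; n=9 → 11; n=10 → 18.
Total orbitals: 5 + 11 + 18 = 34.

34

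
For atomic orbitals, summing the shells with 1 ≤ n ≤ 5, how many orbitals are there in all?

55

Shell n has n² orbitals: 1²=1 + 2²=4 + 3²=9 + 4²=16 + 5²=25 = 55 orbitals.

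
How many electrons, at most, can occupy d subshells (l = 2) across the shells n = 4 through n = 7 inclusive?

A d subshell (l = 2) exists for every n ≥ 3, so shells n = 4, 5, 6, 7 each contribute one — 4 subshells.
Since each d subshell holds 2(2·2+1) = 10 electrons, the total is 4 × 10 = 40.

40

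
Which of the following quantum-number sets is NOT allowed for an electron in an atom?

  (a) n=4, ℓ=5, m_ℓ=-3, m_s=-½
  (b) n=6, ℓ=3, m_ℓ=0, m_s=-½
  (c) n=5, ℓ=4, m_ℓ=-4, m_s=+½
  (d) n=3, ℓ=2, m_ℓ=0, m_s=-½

(a)

(a) has ℓ = 5 ≥ n = 4, violating 0 ≤ ℓ ≤ n−1.
The remaining sets (b), (c), (d) satisfy all four rules.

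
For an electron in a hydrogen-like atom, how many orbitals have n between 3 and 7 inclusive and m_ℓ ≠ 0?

Work shell by shell — for each n, count the (ℓ, m_ℓ) pairs that satisfy m_ℓ ≠ 0:
n=3 → 6; n=4 → 12; n=5 → 20; n=6 → 30; n=7 → 42.
Total orbitals: 6 + 12 + 20 + 30 + 42 = 110.

110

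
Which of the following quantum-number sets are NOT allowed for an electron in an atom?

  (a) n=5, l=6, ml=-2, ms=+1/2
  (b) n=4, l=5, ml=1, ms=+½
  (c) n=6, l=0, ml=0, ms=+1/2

(a) and (b)

(a) has l = 6 ≥ n = 5, violating 0 ≤ l ≤ n−1.
(b) has l = 5 ≥ n = 4, violating 0 ≤ l ≤ n−1.
The remaining set (c) satisfies all four rules.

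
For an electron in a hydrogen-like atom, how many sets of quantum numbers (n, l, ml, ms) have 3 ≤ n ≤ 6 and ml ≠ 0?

Work shell by shell — for each n, count the (l, ml) pairs that satisfy ml ≠ 0:
n=3 → 6; n=4 → 12; n=5 → 20; n=6 → 30.
Orbitals: 6 + 12 + 20 + 30 = 68. Including both spin states (ms = ±1/2) gives 2 × 68 = 136 states.

136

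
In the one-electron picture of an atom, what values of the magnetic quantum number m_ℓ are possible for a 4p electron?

-1, 0, 1

The 4p subshell has ℓ = 1, and m_ℓ takes every integer from −ℓ to +ℓ. With ℓ = 1 that gives the 3 values -1, 0, 1.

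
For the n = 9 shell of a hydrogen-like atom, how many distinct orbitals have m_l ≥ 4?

15

For n = 9, l ranges over 0 … 8.
Orbitals with m_l ≥ 4, by l: l=4 → 1; l=5 → 2; l=6 → 3; l=7 → 4; l=8 → 5.
Total orbitals: 1 + 2 + 3 + 4 + 5 = 15.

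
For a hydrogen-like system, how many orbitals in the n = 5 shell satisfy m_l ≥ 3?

3

The (l, m_l) pairs meeting m_l ≥ 3 give: l=3 → 1; l=4 → 2.
Total orbitals: 1 + 2 = 3.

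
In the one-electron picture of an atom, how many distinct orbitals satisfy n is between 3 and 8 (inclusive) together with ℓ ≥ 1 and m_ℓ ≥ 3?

35

Count contributing orbitals for each principal shell:
n=4 → 1; n=5 → 3; n=6 → 6; n=7 → 10; n=8 → 15.
Total orbitals: 1 + 3 + 6 + 10 + 15 = 35.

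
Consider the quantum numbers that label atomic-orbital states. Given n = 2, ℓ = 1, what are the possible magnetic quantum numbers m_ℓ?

-1, 0, 1

m_ℓ takes every integer from −ℓ to +ℓ. With ℓ = 1 that gives the 3 values -1, 0, 1.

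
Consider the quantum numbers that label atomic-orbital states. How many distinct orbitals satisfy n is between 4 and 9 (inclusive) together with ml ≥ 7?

4

Count contributing orbitals for each principal shell:
n=8 → 1; n=9 → 3.
Total orbitals: 1 + 3 = 4.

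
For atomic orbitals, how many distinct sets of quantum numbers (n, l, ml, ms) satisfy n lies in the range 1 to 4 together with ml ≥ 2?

8

Work shell by shell — for each n, count the (l, ml) pairs that satisfy ml ≥ 2:
n=3 → 1; n=4 → 3.
Orbitals: 1 + 3 = 4. Including both spin states (ms = ±1/2) gives 2 × 4 = 8 states.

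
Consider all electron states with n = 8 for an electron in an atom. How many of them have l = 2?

With n = 8 the allowed l are 0, 1, …, 7.
Orbitals with l = 2, by l: l=2 → 5.
Orbitals: 5. Each orbital carries two spin states, so 5 × 2 = 10 states.

10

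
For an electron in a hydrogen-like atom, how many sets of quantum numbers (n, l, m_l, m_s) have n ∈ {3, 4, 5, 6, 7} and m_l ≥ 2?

For each n in the range, tally the orbitals obeying m_l ≥ 2:
n=3 → 1; n=4 → 3; n=5 → 6; n=6 → 10; n=7 → 15.
Orbitals: 1 + 3 + 6 + 10 + 15 = 35. Including both spin states (m_s = ±1/2) gives 2 × 35 = 70 states.

70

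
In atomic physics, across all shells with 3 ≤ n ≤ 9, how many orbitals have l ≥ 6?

86

Go shell by shell, enumerating (l, ml) with l ≥ 6:
n=7 → 13; n=8 → 28; n=9 → 45.
Total orbitals: 13 + 28 + 45 = 86.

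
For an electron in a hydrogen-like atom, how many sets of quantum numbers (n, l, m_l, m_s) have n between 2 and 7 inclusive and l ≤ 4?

208

Treat each shell separately and count matching orbitals:
n=2 → 4; n=3 → 9; n=4 → 16; n=5 → 25; n=6 → 25; n=7 → 25.
Orbitals: 4 + 9 + 16 + 25 + 25 + 25 = 104. Including both spin states (m_s = ±1/2) gives 2 × 104 = 208 states.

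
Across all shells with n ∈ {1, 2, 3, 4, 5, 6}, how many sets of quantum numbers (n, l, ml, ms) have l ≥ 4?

Per-shell orbital counts meeting the constraint:
n=5 → 9; n=6 → 20.
Orbitals: 9 + 20 = 29. Including both spin states (ms = ±1/2) gives 2 × 29 = 58 states.

58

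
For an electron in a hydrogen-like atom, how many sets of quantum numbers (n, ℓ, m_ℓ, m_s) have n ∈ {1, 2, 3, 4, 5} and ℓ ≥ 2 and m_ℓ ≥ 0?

Treat each shell separately and count matching orbitals:
n=3 → 3; n=4 → 7; n=5 → 12.
Orbitals: 3 + 7 + 12 = 22. Including both spin states (m_s = ±1/2) gives 2 × 22 = 44 states.

44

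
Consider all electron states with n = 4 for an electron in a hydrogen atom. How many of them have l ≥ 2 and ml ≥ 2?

The n = 4 shell has l = 0 through 3; check each.
The (l, ml) pairs meeting l ≥ 2 and ml ≥ 2 give: l=2 → 1; l=3 → 2.
Orbitals: 1 + 2 = 3. Each orbital carries two spin states, so 3 × 2 = 6 states.

6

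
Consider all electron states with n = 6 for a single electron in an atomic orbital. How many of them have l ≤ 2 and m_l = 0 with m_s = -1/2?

With n = 6 the allowed l are 0, 1, …, 5.
Per l-value: l=0 → 1; l=1 → 1; l=2 → 1.
Orbitals: 1 + 1 + 1 = 3. With m_s fixed to a single value there is one state per orbital, giving 3 states.

3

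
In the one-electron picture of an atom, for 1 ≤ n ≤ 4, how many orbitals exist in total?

Total orbitals = 1² + 2² + 3² + 4² = 30.

30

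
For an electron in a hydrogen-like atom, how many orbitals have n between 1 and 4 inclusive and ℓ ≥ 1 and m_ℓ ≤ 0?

16

Go shell by shell, enumerating (ℓ, m_ℓ) with ℓ ≥ 1 and m_ℓ ≤ 0:
n=2 → 2; n=3 → 5; n=4 → 9.
Total orbitals: 2 + 5 + 9 = 16.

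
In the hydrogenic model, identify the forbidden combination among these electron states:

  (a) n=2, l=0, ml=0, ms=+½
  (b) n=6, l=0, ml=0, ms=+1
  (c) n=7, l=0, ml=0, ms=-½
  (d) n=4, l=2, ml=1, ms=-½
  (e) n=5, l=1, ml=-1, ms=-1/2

(b) has ms = +1, but an electron's spin must be ±1/2.
The remaining sets (a), (c), (d), (e) satisfy all four rules.

(b)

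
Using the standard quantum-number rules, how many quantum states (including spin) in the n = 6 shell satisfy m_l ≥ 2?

20

With n = 6 the allowed l are 0, 1, …, 5.
Orbitals with m_l ≥ 2, by l: l=2 → 1; l=3 → 2; l=4 → 3; l=5 → 4.
Orbitals: 1 + 2 + 3 + 4 = 10. Each orbital carries two spin states, so 10 × 2 = 20 states.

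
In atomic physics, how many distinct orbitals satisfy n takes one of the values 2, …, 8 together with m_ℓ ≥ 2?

56

Go shell by shell, enumerating (ℓ, m_ℓ) with m_ℓ ≥ 2:
n=3 → 1; n=4 → 3; n=5 → 6; n=6 → 10; n=7 → 15; n=8 → 21.
Total orbitals: 1 + 3 + 6 + 10 + 15 + 21 = 56.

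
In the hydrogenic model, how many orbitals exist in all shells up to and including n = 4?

30

Total orbitals = 1² + 2² + 3² + 4² = 30.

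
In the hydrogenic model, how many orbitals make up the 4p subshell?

3

A subshell has 2l+1 orbitals; with l = 1, that's 3.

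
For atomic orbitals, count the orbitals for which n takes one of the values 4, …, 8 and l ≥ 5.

74

Go shell by shell, enumerating (l, m_l) with l ≥ 5:
n=6 → 11; n=7 → 24; n=8 → 39.
Total orbitals: 11 + 24 + 39 = 74.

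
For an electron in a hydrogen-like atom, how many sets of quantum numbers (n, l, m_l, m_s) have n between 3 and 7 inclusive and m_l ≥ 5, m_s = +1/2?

4

Treat each shell separately and count matching orbitals:
n=6 → 1; n=7 → 3.
Orbitals: 1 + 3 = 4. With m_s fixed to +1/2 there is one state per orbital, so 4 states.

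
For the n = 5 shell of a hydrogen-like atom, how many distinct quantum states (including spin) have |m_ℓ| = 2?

12

Contributions: ℓ=2 → 2; ℓ=3 → 2; ℓ=4 → 2.
Orbitals: 2 + 2 + 2 = 6. Each orbital carries two spin states, so 6 × 2 = 12 states.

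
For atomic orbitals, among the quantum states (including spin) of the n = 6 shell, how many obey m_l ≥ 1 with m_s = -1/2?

Go through l = 0, …, 5 (the values permitted for n = 6).
Per l-value: l=1 → 1; l=2 → 2; l=3 → 3; l=4 → 4; l=5 → 5.
Orbitals: 1 + 2 + 3 + 4 + 5 = 15. With m_s fixed to a single value there is one state per orbital, giving 15 states.

15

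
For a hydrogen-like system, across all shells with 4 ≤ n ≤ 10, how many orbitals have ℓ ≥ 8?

Go shell by shell, enumerating (ℓ, m_ℓ) with ℓ ≥ 8:
n=9 → 17; n=10 → 36.
Total orbitals: 17 + 36 = 53.

53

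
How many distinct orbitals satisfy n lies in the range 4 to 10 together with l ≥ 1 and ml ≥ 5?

35

For each n in the range, tally the orbitals obeying l ≥ 1 and ml ≥ 5:
n=6 → 1; n=7 → 3; n=8 → 6; n=9 → 10; n=10 → 15.
Total orbitals: 1 + 3 + 6 + 10 + 15 = 35.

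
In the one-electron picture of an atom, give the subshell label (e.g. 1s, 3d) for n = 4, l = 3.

l = 3 corresponds to the letter 'f', so the subshell is 4f.

4f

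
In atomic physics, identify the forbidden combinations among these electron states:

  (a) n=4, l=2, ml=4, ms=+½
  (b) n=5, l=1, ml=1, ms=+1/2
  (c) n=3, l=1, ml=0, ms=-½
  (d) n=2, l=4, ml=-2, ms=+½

(a) and (d)

(a) has |ml| = 4 > l = 2, violating −l ≤ ml ≤ l.
(d) has l = 4 ≥ n = 2, violating 0 ≤ l ≤ n−1.
The remaining sets (b), (c) satisfy all four rules.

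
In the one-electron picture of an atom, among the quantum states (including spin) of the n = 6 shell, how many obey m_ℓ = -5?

Go through ℓ = 0, …, 5 (the values permitted for n = 6).
Per ℓ-value: ℓ=5 → 1.
Orbitals: 1. Each orbital carries two spin states, so 1 × 2 = 2 states.

2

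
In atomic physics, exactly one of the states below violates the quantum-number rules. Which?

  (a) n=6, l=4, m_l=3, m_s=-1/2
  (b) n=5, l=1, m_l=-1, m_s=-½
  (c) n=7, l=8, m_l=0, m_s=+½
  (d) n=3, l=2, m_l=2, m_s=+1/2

(c)

(c) has l = 8 ≥ n = 7, violating 0 ≤ l ≤ n−1.
The remaining sets (a), (b), (d) satisfy all four rules.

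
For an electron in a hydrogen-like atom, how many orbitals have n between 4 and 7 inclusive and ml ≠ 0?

104

Count contributing orbitals for each principal shell:
n=4 → 12; n=5 → 20; n=6 → 30; n=7 → 42.
Total orbitals: 12 + 20 + 30 + 42 = 104.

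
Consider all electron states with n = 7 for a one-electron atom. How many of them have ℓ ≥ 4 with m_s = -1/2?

Orbitals with ℓ ≥ 4, by ℓ: ℓ=4 → 9; ℓ=5 → 11; ℓ=6 → 13.
Orbitals: 9 + 11 + 13 = 33. With m_s fixed to a single value there is one state per orbital, giving 33 states.

33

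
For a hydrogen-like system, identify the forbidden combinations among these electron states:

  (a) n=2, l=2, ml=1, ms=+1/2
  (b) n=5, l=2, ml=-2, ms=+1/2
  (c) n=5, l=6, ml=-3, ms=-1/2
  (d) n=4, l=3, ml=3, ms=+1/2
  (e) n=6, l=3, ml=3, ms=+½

(a) has l = 2 ≥ n = 2, violating 0 ≤ l ≤ n−1.
(c) has l = 6 ≥ n = 5, violating 0 ≤ l ≤ n−1.
The remaining sets (b), (d), (e) satisfy all four rules.

(a) and (c)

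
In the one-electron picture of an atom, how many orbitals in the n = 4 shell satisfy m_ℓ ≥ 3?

The n = 4 shell has ℓ = 0 through 3; check each.
Per ℓ-value: ℓ=3 → 1.
Total orbitals: 1.

1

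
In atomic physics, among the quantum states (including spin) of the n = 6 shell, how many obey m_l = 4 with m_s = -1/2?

2

The n = 6 shell has l = 0 through 5; check each.
The (l, m_l) pairs meeting m_l = 4 give: l=4 → 1; l=5 → 1.
Orbitals: 1 + 1 = 2. With m_s fixed to a single value there is one state per orbital, giving 2 states.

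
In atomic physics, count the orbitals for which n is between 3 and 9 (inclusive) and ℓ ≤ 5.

Go shell by shell, enumerating (ℓ, m_ℓ) with ℓ ≤ 5:
n=3 → 9; n=4 → 16; n=5 → 25; n=6 → 36; n=7 → 36; n=8 → 36; n=9 → 36.
Total orbitals: 9 + 16 + 25 + 36 + 36 + 36 + 36 = 194.

194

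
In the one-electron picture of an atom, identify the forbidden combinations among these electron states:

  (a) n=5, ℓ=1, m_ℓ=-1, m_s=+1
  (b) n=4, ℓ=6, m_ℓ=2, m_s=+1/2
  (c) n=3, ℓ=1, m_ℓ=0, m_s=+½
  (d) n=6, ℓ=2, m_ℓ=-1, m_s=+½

(a) and (b)

(a) has m_s = +1, but an electron's spin must be ±1/2.
(b) has ℓ = 6 ≥ n = 4, violating 0 ≤ ℓ ≤ n−1.
The remaining sets (c), (d) satisfy all four rules.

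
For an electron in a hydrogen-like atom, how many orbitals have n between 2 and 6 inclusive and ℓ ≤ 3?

Work shell by shell — for each n, count the (ℓ, m_ℓ) pairs that satisfy ℓ ≤ 3:
n=2 → 4; n=3 → 9; n=4 → 16; n=5 → 16; n=6 → 16.
Total orbitals: 4 + 9 + 16 + 16 + 16 = 61.

61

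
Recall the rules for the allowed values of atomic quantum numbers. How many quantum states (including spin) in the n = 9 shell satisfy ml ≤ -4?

Per l-value: l=4 → 1; l=5 → 2; l=6 → 3; l=7 → 4; l=8 → 5.
Orbitals: 1 + 2 + 3 + 4 + 5 = 15. Each orbital carries two spin states, so 15 × 2 = 30 states.

30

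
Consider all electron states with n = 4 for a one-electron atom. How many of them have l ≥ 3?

Go through l = 0, …, 3 (the values permitted for n = 4).
Per l-value: l=3 → 7.
Orbitals: 7. Each orbital carries two spin states, so 7 × 2 = 14 states.

14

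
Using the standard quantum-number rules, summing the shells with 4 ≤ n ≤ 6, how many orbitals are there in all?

Shell n has n² orbitals: 4²=16 + 5²=25 + 6²=36 = 77 orbitals.

77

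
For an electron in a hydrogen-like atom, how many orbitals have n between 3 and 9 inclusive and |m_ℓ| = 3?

42

Go shell by shell, enumerating (ℓ, m_ℓ) with |m_ℓ| = 3:
n=4 → 2; n=5 → 4; n=6 → 6; n=7 → 8; n=8 → 10; n=9 → 12.
Total orbitals: 2 + 4 + 6 + 8 + 10 + 12 = 42.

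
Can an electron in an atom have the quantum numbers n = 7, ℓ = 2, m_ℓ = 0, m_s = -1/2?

n = 7 is a positive integer. ℓ = 2 satisfies 0 ≤ ℓ ≤ n−1 = 6. m_ℓ = 0 lies in the range −ℓ … +ℓ (here −2 … 2). m_s = -1/2 is one of ±1/2.
All four constraints are satisfied.

Allowed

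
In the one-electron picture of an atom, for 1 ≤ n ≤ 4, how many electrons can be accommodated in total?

Total orbitals = 1² + 2² + 3² + 4² = 30. Doubling for spin gives 60 electrons.

60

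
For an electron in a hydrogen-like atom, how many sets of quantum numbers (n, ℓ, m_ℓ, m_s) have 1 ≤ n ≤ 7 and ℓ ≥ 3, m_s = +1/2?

For each n in the range, tally the orbitals obeying ℓ ≥ 3:
n=4 → 7; n=5 → 16; n=6 → 27; n=7 → 40.
Orbitals: 7 + 16 + 27 + 40 = 90. With m_s fixed to +1/2 there is one state per orbital, so 90 states.

90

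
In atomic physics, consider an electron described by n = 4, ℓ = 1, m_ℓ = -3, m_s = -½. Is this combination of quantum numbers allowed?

The magnetic quantum number must satisfy −ℓ ≤ m_ℓ ≤ ℓ. With ℓ = 1, m_ℓ can only be -1, 0, 1, so m_ℓ = -3 is forbidden.

Not allowed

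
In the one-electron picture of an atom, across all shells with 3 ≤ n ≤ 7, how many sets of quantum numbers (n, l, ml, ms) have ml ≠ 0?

220

For each n in the range, tally the orbitals obeying ml ≠ 0:
n=3 → 6; n=4 → 12; n=5 → 20; n=6 → 30; n=7 → 42.
Orbitals: 6 + 12 + 20 + 30 + 42 = 110. Including both spin states (ms = ±1/2) gives 2 × 110 = 220 states.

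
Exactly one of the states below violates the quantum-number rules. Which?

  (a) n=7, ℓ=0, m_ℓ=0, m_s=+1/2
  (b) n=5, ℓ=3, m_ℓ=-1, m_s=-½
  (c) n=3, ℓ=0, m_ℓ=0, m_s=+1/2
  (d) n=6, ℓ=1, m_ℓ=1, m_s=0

(d) has m_s = 0, but an electron's spin must be ±1/2.
The remaining sets (a), (b), (c) satisfy all four rules.

(d)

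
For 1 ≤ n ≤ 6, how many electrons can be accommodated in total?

182

Total orbitals = 1² + 2² + 3² + 4² + 5² + 6² = 91. Doubling for spin gives 182 electrons.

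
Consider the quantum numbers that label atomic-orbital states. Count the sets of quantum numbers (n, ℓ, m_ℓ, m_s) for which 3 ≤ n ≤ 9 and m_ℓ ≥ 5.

40

Per-shell orbital counts meeting the constraint:
n=6 → 1; n=7 → 3; n=8 → 6; n=9 → 10.
Orbitals: 1 + 3 + 6 + 10 = 20. Including both spin states (m_s = ±1/2) gives 2 × 20 = 40 states.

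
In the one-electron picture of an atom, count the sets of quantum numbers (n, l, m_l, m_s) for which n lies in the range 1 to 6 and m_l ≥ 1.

70

Per-shell orbital counts meeting the constraint:
n=2 → 1; n=3 → 3; n=4 → 6; n=5 → 10; n=6 → 15.
Orbitals: 1 + 3 + 6 + 10 + 15 = 35. Including both spin states (m_s = ±1/2) gives 2 × 35 = 70 states.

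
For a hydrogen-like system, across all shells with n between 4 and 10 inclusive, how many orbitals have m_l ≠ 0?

Per-shell orbital counts meeting the constraint:
n=4 → 12; n=5 → 20; n=6 → 30; n=7 → 42; n=8 → 56; n=9 → 72; n=10 → 90.
Total orbitals: 12 + 20 + 30 + 42 + 56 + 72 + 90 = 322.

322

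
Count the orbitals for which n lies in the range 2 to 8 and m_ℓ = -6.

Count contributing orbitals for each principal shell:
n=7 → 1; n=8 → 2.
Total orbitals: 1 + 2 = 3.

3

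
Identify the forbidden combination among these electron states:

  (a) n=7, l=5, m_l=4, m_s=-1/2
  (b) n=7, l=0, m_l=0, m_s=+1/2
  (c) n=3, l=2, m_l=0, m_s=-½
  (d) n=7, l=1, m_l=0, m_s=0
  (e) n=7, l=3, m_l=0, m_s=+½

(d)

(d) has m_s = 0, but an electron's spin must be ±1/2.
The remaining sets (a), (b), (c), (e) satisfy all four rules.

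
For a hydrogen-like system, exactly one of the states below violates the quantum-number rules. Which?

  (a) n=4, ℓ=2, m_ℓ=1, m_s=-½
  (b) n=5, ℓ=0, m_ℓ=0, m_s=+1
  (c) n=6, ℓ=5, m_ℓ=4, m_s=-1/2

(b) has m_s = +1, but an electron's spin must be ±1/2.
The remaining sets (a), (c) satisfy all four rules.

(b)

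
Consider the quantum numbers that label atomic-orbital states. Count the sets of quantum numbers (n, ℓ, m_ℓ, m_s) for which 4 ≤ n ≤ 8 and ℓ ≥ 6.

Treat each shell separately and count matching orbitals:
n=7 → 13; n=8 → 28.
Orbitals: 13 + 28 = 41. Including both spin states (m_s = ±1/2) gives 2 × 41 = 82 states.

82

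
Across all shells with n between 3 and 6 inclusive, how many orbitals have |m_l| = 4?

6

Count contributing orbitals for each principal shell:
n=5 → 2; n=6 → 4.
Total orbitals: 2 + 4 = 6.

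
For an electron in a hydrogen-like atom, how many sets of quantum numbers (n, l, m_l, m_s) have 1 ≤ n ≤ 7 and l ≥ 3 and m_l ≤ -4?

20

Work shell by shell — for each n, count the (l, m_l) pairs that satisfy l ≥ 3 and m_l ≤ -4:
n=5 → 1; n=6 → 3; n=7 → 6.
Orbitals: 1 + 3 + 6 = 10. Including both spin states (m_s = ±1/2) gives 2 × 10 = 20 states.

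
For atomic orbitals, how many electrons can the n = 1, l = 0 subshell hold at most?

A subshell with l = 0 has 2l+1 = 1 orbital, each holding 2 electrons (spin ±1/2), so 1 × 2 = 2.

2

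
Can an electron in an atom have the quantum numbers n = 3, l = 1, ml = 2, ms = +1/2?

Invalid

The magnetic quantum number must satisfy −l ≤ ml ≤ l. With l = 1, ml can only be -1, 0, 1, so ml = 2 is forbidden.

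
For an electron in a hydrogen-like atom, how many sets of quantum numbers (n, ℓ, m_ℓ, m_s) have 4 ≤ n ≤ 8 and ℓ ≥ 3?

290

Treat each shell separately and count matching orbitals:
n=4 → 7; n=5 → 16; n=6 → 27; n=7 → 40; n=8 → 55.
Orbitals: 7 + 16 + 27 + 40 + 55 = 145. Including both spin states (m_s = ±1/2) gives 2 × 145 = 290 states.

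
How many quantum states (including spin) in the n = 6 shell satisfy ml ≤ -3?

Orbitals with ml ≤ -3, by l: l=3 → 1; l=4 → 2; l=5 → 3.
Orbitals: 1 + 2 + 3 = 6. Each orbital carries two spin states, so 6 × 2 = 12 states.

12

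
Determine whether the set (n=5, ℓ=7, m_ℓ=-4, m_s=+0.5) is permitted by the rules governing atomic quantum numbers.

Not allowed

The orbital quantum number must satisfy 0 ≤ ℓ ≤ n−1. With n = 5 the allowed ℓ values are 0, 1, 2, 3, 4, so ℓ = 7 is out of range.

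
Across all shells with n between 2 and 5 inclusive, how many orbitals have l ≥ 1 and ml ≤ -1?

20

Work shell by shell — for each n, count the (l, ml) pairs that satisfy l ≥ 1 and ml ≤ -1:
n=2 → 1; n=3 → 3; n=4 → 6; n=5 → 10.
Total orbitals: 1 + 3 + 6 + 10 = 20.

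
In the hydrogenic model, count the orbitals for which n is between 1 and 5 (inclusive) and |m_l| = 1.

Work shell by shell — for each n, count the (l, m_l) pairs that satisfy |m_l| = 1:
n=2 → 2; n=3 → 4; n=4 → 6; n=5 → 8.
Total orbitals: 2 + 4 + 6 + 8 = 20.

20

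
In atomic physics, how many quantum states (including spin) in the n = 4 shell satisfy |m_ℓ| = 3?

4

Go through ℓ = 0, …, 3 (the values permitted for n = 4).
Orbitals with |m_ℓ| = 3, by ℓ: ℓ=3 → 2.
Orbitals: 2. Each orbital carries two spin states, so 2 × 2 = 4 states.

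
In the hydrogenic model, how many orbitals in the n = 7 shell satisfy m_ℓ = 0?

Contributions: ℓ=0 → 1; ℓ=1 → 1; ℓ=2 → 1; ℓ=3 → 1; ℓ=4 → 1; ℓ=5 → 1; ℓ=6 → 1.
Total orbitals: 1 + 1 + 1 + 1 + 1 + 1 + 1 = 7.

7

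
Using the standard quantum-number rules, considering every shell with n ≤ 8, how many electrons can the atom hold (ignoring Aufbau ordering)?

408

Total orbitals = 1² + 2² + 3² + 4² + 5² + 6² + 7² + 8² = 204. Doubling for spin gives 408 electrons.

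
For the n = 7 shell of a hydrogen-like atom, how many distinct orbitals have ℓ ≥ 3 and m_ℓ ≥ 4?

6

With n = 7 the allowed ℓ are 0, 1, …, 6.
Per ℓ-value: ℓ=4 → 1; ℓ=5 → 2; ℓ=6 → 3.
Total orbitals: 1 + 2 + 3 = 6.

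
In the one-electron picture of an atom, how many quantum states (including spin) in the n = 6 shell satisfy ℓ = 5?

For n = 6, ℓ ranges over 0 … 5.
Contributions: ℓ=5 → 11.
Orbitals: 11. Each orbital carries two spin states, so 11 × 2 = 22 states.

22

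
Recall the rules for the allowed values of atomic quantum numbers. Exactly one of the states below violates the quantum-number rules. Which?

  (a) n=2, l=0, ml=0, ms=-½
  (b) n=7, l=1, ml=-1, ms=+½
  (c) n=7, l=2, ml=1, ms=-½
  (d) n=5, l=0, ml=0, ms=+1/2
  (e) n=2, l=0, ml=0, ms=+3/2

(e)

(e) has ms = +3/2, but an electron's spin must be ±1/2.
The remaining sets (a), (b), (c), (d) satisfy all four rules.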